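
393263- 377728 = 15535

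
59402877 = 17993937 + 41408940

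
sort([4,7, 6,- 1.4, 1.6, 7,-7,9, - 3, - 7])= [ - 7,  -  7, - 3,-1.4, 1.6, 4,6, 7, 7, 9]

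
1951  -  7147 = -5196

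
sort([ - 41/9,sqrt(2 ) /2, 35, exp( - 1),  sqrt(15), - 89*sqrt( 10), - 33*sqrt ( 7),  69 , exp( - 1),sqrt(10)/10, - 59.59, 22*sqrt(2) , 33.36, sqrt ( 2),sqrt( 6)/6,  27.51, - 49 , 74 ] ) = [ - 89 * sqrt ( 10 ), - 33*  sqrt(7), - 59.59, - 49, - 41/9, sqrt(10)/10,exp( - 1 ),exp( - 1) , sqrt( 6 ) /6, sqrt(2 ) /2,sqrt(2),sqrt( 15),27.51, 22 * sqrt(2 ),33.36 , 35 , 69,74 ] 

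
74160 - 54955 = 19205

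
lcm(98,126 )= 882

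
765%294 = 177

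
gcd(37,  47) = 1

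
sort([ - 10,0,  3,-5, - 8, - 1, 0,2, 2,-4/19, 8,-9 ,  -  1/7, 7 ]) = [- 10, - 9,-8,-5,-1 ,-4/19  , - 1/7,0 , 0 , 2, 2,3 , 7, 8] 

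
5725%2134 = 1457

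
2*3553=7106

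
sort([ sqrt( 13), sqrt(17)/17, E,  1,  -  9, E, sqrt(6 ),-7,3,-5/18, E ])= [ - 9, - 7  , - 5/18,sqrt( 17) /17,  1, sqrt( 6) , E, E , E, 3,sqrt( 13 ) ]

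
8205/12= 683 + 3/4 = 683.75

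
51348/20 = 12837/5= 2567.40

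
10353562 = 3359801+6993761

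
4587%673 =549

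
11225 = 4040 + 7185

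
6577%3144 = 289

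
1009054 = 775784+233270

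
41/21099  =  41/21099 = 0.00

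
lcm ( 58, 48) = 1392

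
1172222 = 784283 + 387939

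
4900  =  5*980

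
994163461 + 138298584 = 1132462045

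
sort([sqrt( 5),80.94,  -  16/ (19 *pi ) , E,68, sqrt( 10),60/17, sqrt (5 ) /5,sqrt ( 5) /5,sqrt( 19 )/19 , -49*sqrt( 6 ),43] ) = [-49*sqrt(6), - 16/( 19*pi), sqrt( 19) /19, sqrt(  5)/5,sqrt(5 )/5,sqrt( 5) , E,sqrt( 10),60/17, 43,68,80.94]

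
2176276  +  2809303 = 4985579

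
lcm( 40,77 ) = 3080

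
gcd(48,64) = 16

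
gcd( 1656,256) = 8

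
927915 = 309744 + 618171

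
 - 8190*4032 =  - 33022080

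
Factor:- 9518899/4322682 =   -  732223/332514=- 2^ (- 1)*3^( - 2)* 7^(-2 ) * 13^( - 1)*29^( - 1 ) * 71^1* 10313^1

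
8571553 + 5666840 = 14238393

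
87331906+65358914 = 152690820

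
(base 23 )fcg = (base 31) 8hc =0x2023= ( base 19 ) 13f0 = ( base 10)8227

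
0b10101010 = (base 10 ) 170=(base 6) 442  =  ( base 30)5k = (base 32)5a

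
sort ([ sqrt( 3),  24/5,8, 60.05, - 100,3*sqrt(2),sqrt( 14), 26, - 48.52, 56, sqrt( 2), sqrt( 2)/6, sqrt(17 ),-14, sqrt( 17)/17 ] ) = [ - 100  ,- 48.52 ,  -  14, sqrt(2)/6, sqrt( 17)/17, sqrt( 2) , sqrt(3),sqrt( 14), sqrt( 17), 3*sqrt ( 2),24/5, 8, 26, 56, 60.05 ] 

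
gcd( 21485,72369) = 1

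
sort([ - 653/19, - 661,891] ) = [ -661,  -  653/19, 891 ] 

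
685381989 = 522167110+163214879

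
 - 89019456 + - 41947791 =-130967247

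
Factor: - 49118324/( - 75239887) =2^2*191^1*239^1*269^1*75239887^(- 1)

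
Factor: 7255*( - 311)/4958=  - 2256305/4958=-2^( - 1 )*5^1 * 37^(  -  1)*67^( - 1 )*311^1*1451^1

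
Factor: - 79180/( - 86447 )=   2^2 * 5^1*37^1*107^1* 137^( - 1)*631^( - 1)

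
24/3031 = 24/3031 = 0.01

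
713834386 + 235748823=949583209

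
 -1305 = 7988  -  9293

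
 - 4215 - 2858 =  - 7073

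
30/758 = 15/379 = 0.04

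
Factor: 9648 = 2^4*3^2 * 67^1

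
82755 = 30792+51963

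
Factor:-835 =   -  5^1*167^1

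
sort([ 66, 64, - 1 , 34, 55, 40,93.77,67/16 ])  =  [  -  1,  67/16, 34,40, 55,64 , 66,93.77] 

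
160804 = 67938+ 92866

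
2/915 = 2/915 = 0.00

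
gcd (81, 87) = 3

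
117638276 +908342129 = 1025980405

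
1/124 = 1/124 =0.01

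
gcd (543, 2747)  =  1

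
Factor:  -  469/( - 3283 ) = 1/7  =  7^(-1) 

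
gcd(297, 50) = 1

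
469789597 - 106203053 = 363586544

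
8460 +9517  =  17977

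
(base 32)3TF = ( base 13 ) 1A9B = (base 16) FAF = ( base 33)3mm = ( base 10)4015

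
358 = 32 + 326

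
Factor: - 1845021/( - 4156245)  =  615007/1385415 = 3^(-2 )*5^( - 1 )*17^( - 1)*293^1*1811^( - 1)*2099^1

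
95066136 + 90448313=185514449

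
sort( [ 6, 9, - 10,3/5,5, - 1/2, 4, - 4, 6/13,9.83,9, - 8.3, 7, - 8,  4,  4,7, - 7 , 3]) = [ - 10, - 8.3,-8, - 7, - 4, - 1/2, 6/13,3/5, 3, 4,4, 4, 5, 6, 7, 7, 9, 9, 9.83]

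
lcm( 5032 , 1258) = 5032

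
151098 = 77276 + 73822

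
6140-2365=3775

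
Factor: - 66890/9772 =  - 33445/4886  =  - 2^( - 1)*5^1 * 7^(-1)*349^( - 1 )*6689^1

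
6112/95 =6112/95 = 64.34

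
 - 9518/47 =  - 9518/47  =  -202.51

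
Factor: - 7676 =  - 2^2*19^1* 101^1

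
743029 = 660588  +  82441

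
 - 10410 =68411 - 78821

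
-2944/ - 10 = 294 + 2/5 = 294.40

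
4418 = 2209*2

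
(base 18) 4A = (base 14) 5c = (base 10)82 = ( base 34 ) 2E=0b1010010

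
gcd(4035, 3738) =3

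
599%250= 99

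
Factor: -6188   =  -2^2*7^1  *13^1*17^1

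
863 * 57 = 49191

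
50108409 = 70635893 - 20527484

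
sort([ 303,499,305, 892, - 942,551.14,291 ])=[  -  942,291 , 303,  305,  499,551.14,  892]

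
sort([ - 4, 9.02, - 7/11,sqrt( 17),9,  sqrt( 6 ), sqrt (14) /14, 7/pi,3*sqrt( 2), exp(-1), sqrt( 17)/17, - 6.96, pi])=[-6.96 , - 4, - 7/11, sqrt( 17)/17,sqrt( 14)/14, exp( - 1), 7/pi, sqrt(6),pi, sqrt( 17) , 3*sqrt (2), 9 , 9.02]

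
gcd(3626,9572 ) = 2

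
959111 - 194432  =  764679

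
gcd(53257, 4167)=1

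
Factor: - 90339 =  - 3^1 * 30113^1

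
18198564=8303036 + 9895528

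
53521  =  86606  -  33085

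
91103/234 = 91103/234 = 389.33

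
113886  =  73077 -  - 40809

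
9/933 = 3/311 =0.01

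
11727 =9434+2293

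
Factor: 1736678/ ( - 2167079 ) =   -  2^1*41^1 * 21179^1 *2167079^ ( - 1 ) 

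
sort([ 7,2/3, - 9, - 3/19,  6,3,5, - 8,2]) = [ - 9, - 8, - 3/19,2/3, 2,3,5,6,7]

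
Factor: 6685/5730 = 2^( - 1 )*3^(  -  1 ) * 7^1=7/6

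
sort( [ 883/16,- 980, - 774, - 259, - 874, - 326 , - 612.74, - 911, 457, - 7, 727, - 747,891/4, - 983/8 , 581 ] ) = [ - 980, - 911, - 874,  -  774, - 747,-612.74, - 326, - 259, - 983/8,- 7, 883/16, 891/4,457,581,  727 ]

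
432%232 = 200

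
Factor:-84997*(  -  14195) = 1206532415  =  5^1*11^1*17^1*167^1 * 7727^1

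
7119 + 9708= 16827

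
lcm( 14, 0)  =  0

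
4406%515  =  286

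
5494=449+5045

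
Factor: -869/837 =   -  3^( -3 )*11^1*31^( - 1)*79^1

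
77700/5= 15540 = 15540.00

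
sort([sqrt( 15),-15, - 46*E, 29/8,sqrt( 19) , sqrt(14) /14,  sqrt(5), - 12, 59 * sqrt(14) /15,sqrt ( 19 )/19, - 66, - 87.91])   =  [ - 46 * E, - 87.91,  -  66,-15, - 12, sqrt ( 19 )/19,  sqrt(14)/14,sqrt(5),29/8,  sqrt(15 ),sqrt(19 ), 59*sqrt(14 ) /15]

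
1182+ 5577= 6759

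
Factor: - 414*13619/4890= - 939711/815 = -3^1*5^( - 1)*23^1*163^( -1) * 13619^1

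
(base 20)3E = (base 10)74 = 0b1001010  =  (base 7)134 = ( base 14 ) 54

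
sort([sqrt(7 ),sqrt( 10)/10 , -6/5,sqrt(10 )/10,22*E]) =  [ -6/5,sqrt(10 ) /10, sqrt(10 ) /10 , sqrt(7), 22*E ] 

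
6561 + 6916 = 13477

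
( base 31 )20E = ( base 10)1936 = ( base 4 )132100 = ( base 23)3F4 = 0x790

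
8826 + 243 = 9069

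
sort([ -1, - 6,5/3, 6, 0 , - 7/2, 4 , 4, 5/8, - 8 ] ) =[ - 8,  -  6, - 7/2, - 1, 0, 5/8,5/3,4, 4, 6 ]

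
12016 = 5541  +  6475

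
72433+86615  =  159048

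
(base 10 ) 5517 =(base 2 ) 1010110001101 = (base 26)845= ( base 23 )A9K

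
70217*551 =38689567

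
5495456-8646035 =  - 3150579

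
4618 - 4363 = 255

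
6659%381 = 182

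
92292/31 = 2977 + 5/31 = 2977.16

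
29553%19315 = 10238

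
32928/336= 98 = 98.00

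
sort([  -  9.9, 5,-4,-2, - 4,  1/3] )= [ - 9.9, - 4, - 4, - 2, 1/3, 5] 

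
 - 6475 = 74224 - 80699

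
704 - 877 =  - 173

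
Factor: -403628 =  - 2^2*100907^1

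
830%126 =74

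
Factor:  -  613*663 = -3^1 * 13^1 * 17^1*613^1 =- 406419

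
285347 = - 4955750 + 5241097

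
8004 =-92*( - 87)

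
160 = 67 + 93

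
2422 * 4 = 9688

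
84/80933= 84/80933  =  0.00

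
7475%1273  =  1110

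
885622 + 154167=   1039789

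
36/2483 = 36/2483 = 0.01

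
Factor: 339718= 2^1*169859^1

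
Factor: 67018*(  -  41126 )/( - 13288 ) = 2^( - 1)*7^1*11^( - 1)*151^(-1 )*4787^1 * 20563^1=689045567/3322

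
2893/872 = 3 + 277/872 = 3.32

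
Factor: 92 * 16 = 2^6*23^1 =1472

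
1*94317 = 94317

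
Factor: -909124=-2^2*227281^1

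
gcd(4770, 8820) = 90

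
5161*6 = 30966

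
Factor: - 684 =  - 2^2*3^2 * 19^1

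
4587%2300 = 2287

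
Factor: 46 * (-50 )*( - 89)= 204700= 2^2*5^2*23^1*89^1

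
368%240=128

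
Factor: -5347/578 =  -2^(  -  1)*17^(  -  2) * 5347^1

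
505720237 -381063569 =124656668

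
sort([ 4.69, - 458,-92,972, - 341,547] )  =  [-458,  -  341, - 92,4.69, 547, 972]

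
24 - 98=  - 74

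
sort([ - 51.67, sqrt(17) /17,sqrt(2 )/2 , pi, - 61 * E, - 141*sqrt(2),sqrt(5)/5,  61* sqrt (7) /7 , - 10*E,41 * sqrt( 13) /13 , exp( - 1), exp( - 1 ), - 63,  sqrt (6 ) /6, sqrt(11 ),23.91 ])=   [ - 141*sqrt ( 2 ), - 61*E, - 63, - 51.67, - 10*E, sqrt(17)/17, exp(-1), exp( - 1),sqrt(6)/6, sqrt(5)/5,  sqrt(2)/2,pi,  sqrt(11),41*sqrt( 13) /13,  61*sqrt( 7 ) /7,23.91 ] 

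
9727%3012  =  691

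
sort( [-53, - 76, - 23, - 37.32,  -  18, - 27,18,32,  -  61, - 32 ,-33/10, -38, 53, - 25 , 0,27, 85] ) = [ - 76,-61,  -  53, - 38, - 37.32, - 32,-27,  -  25, - 23, - 18, - 33/10,0,  18, 27,32,  53, 85]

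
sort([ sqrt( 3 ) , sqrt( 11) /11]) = [sqrt( 11 )/11,  sqrt ( 3)]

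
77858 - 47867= 29991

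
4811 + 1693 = 6504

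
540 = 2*270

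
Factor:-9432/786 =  - 12 = - 2^2*3^1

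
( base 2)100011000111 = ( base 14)B67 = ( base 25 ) 3em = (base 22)4E3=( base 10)2247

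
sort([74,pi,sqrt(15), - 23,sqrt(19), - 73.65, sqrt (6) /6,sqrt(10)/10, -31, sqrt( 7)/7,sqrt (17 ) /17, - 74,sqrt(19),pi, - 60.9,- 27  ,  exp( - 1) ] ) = [  -  74, - 73.65, - 60.9, - 31,-27,  -  23,sqrt(17)/17, sqrt(10 ) /10, exp( - 1 ),  sqrt( 7 ) /7,sqrt(6 )/6,pi, pi, sqrt ( 15 ),sqrt(19), sqrt( 19),74] 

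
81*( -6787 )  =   - 549747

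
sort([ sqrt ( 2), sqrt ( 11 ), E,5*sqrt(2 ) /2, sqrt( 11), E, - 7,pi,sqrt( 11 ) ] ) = [-7, sqrt( 2),E, E , pi, sqrt( 11), sqrt(11),sqrt( 11 ), 5 * sqrt(2) /2 ]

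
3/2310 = 1/770 = 0.00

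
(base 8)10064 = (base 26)63e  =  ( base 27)5ih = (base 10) 4148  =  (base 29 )4R1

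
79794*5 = 398970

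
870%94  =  24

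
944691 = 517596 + 427095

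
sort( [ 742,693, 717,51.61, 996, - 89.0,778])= [ - 89.0 , 51.61, 693,  717,  742,778,996]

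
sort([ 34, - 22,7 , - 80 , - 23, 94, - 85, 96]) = [ - 85, - 80, - 23, - 22,7,34,94, 96] 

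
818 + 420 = 1238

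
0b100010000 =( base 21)ck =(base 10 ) 272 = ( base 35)7r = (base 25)AM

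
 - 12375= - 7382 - 4993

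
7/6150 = 7/6150=0.00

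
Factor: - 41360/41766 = - 2^3*3^( - 1)*5^1* 11^1*47^1 * 6961^( - 1 )   =  - 20680/20883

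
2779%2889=2779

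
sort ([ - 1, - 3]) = [ - 3, - 1 ] 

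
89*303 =26967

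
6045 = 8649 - 2604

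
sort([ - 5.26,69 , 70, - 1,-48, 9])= [- 48,  -  5.26, -1 , 9  ,  69  ,  70] 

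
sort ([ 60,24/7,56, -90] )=[ - 90,24/7, 56,60 ]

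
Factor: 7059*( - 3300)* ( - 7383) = 171984770100=2^2*3^3*5^2 * 11^1*13^1*23^1*107^1 * 181^1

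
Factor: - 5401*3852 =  - 20804652 = - 2^2*3^2*11^1*107^1 * 491^1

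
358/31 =358/31 =11.55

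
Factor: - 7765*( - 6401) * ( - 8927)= - 5^1*37^1*79^1* 113^1*173^1 * 1553^1 = -  443705510155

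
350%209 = 141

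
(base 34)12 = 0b100100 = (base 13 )2a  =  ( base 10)36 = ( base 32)14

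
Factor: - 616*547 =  - 336952 = -2^3*7^1  *11^1*547^1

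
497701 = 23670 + 474031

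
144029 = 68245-  -  75784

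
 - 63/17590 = -1 + 17527/17590  =  - 0.00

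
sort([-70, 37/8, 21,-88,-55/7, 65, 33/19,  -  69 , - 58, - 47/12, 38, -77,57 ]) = [  -  88, - 77,-70, - 69,-58, - 55/7,-47/12, 33/19,37/8,21,38,  57, 65]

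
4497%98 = 87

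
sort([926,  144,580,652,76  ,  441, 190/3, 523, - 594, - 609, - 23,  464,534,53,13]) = [ - 609, - 594,-23,13,53, 190/3, 76,144,441,464,523,534,580,  652,926] 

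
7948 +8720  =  16668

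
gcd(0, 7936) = 7936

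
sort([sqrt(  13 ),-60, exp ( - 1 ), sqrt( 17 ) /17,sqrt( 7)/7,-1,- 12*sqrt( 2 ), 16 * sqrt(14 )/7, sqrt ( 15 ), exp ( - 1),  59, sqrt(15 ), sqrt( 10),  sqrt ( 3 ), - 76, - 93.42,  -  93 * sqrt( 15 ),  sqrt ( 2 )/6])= [-93  *  sqrt( 15), - 93.42, - 76, - 60,-12*sqrt(2 ), -1, sqrt( 2)/6, sqrt(17 ) /17, exp ( - 1 ) , exp( - 1 ),sqrt(7 ) /7, sqrt(3 ),sqrt(10), sqrt (13), sqrt (15 ), sqrt( 15),16*sqrt(14)/7, 59 ] 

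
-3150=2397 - 5547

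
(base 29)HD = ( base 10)506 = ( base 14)282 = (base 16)1fa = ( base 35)EG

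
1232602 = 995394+237208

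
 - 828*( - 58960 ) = 48818880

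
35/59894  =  35/59894 = 0.00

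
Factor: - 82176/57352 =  - 2^5*3^1*67^( - 1)=- 96/67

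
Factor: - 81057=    - 3^1*41^1*659^1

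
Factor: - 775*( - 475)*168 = 61845000 = 2^3*3^1*5^4 * 7^1*19^1*31^1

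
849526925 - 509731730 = 339795195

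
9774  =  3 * 3258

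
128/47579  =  128/47579 = 0.00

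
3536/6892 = 884/1723 = 0.51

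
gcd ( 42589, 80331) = 1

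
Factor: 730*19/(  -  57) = - 730/3 = - 2^1 *3^(- 1)*5^1*73^1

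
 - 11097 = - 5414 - 5683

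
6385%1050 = 85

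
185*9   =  1665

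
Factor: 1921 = 17^1*113^1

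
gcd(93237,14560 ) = 1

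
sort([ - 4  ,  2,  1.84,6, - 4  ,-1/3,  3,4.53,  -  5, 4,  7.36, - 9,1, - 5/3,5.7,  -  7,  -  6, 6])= [ - 9, -7  , - 6 , - 5,  -  4,-4,-5/3, - 1/3,1,1.84,2 , 3,4, 4.53, 5.7,6,6, 7.36 ]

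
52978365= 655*80883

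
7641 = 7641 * 1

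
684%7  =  5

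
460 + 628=1088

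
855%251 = 102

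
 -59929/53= - 59929/53 = - 1130.74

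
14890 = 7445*2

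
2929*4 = 11716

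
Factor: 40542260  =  2^2*5^1* 11^3 * 1523^1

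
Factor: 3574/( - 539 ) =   -  2^1 *7^(-2)*11^(  -  1)*1787^1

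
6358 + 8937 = 15295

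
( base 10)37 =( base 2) 100101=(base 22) 1f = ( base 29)18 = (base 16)25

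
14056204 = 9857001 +4199203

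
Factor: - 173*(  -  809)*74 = 10356818 = 2^1*37^1*173^1 *809^1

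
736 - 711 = 25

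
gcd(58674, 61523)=77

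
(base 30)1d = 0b101011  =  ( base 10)43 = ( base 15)2d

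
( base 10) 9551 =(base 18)1B8B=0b10010101001111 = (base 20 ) 13HB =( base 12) 563b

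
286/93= 3 + 7/93 = 3.08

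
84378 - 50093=34285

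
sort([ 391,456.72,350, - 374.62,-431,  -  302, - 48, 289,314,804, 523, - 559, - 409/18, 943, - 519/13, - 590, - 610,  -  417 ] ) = [ - 610,-590, -559, -431, - 417, - 374.62, - 302, - 48 , -519/13, - 409/18, 289,314 , 350,391,456.72,  523,804,  943 ]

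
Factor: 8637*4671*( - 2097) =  - 3^6*173^1*233^1 * 2879^1 = - 84600166419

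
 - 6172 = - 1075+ - 5097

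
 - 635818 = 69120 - 704938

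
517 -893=  -  376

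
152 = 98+54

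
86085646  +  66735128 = 152820774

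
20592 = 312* 66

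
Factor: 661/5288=1/8 = 2^(-3 )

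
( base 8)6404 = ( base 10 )3332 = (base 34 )2U0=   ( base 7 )12500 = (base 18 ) a52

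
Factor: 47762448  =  2^4  *  3^1*995051^1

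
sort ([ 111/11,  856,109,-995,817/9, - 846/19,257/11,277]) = [-995, - 846/19, 111/11,  257/11, 817/9, 109,277,856 ] 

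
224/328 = 28/41  =  0.68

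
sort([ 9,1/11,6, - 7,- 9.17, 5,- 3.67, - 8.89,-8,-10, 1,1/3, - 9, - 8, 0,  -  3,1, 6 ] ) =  [ - 10, - 9.17, - 9, - 8.89, - 8, - 8,-7, - 3.67, -3, 0, 1/11, 1/3,1,1, 5, 6, 6, 9 ] 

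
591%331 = 260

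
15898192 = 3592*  4426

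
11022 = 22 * 501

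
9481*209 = 1981529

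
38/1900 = 1/50=0.02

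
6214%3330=2884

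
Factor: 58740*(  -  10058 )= - 590806920  =  -2^3 * 3^1*5^1*11^1*47^1*89^1 *107^1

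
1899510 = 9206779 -7307269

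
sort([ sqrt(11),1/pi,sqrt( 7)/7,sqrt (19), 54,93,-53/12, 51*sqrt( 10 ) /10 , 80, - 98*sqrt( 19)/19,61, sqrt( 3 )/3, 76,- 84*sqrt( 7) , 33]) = [  -  84*sqrt(7),-98* sqrt( 19)/19, - 53/12, 1/pi,sqrt( 7 ) /7, sqrt( 3)/3,sqrt(11 ),sqrt( 19 ),51*sqrt( 10)/10, 33,54,61,76,80,93 ] 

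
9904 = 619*16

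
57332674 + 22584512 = 79917186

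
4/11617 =4/11617 = 0.00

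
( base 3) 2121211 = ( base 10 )1912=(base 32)1RO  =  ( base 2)11101111000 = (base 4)131320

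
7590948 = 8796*863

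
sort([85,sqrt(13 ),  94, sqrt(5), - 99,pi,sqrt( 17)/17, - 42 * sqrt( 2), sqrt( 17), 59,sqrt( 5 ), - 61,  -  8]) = [ - 99,-61, - 42*sqrt( 2), - 8,sqrt(17)/17,sqrt( 5),sqrt(5), pi,  sqrt( 13), sqrt( 17) , 59,85, 94]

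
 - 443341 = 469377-912718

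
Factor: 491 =491^1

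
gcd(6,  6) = 6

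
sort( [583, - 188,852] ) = [ - 188,583,852]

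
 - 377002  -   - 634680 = 257678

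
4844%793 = 86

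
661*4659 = 3079599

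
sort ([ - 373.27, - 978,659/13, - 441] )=[ - 978, - 441, - 373.27 , 659/13 ] 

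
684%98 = 96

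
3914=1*3914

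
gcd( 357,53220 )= 3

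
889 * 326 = 289814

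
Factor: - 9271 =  - 73^1*127^1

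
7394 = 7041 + 353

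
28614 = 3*9538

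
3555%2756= 799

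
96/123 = 32/41= 0.78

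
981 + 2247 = 3228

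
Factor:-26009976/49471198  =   -13004988/24735599 = - 2^2*3^1*7^( - 1)*1083749^1 * 3533657^( - 1 )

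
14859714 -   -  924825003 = 939684717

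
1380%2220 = 1380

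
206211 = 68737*3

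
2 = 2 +0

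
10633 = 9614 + 1019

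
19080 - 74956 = -55876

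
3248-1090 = 2158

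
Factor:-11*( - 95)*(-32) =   -  33440 = -  2^5*5^1*11^1*19^1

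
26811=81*331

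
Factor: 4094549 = 4094549^1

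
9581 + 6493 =16074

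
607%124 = 111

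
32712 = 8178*4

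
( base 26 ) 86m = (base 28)73E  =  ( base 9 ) 7586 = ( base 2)1010111010010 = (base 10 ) 5586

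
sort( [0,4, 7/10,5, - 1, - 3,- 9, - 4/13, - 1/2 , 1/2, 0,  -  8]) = [-9, - 8, - 3, - 1,-1/2,-4/13, 0 , 0 , 1/2, 7/10, 4, 5]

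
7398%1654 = 782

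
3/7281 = 1/2427 = 0.00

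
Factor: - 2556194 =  - 2^1*1278097^1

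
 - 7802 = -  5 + - 7797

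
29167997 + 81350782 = 110518779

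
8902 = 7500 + 1402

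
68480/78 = 877 + 37/39  =  877.95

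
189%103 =86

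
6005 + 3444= 9449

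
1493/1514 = 1493/1514=0.99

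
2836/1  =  2836 = 2836.00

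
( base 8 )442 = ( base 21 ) dh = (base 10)290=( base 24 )C2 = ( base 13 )194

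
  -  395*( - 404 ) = 159580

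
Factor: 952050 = 2^1*3^1 * 5^2*11^1*577^1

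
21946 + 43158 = 65104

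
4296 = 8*537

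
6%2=0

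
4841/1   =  4841= 4841.00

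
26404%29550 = 26404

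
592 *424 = 251008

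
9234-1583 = 7651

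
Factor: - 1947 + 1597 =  - 350 = - 2^1*5^2*7^1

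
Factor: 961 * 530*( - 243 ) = - 2^1*3^5 * 5^1 * 31^2*53^1 = - 123767190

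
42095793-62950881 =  - 20855088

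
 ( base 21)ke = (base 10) 434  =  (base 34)CQ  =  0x1b2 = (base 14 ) 230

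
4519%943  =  747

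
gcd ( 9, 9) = 9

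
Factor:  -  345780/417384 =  - 2^ ( - 1)*5^1 * 11^(-1)*31^ ( - 1) * 113^1= - 565/682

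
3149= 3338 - 189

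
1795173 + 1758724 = 3553897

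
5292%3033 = 2259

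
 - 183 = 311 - 494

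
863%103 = 39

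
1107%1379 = 1107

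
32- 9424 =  - 9392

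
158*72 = 11376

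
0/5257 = 0 = 0.00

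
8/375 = 8/375 =0.02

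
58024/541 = 107 + 137/541 = 107.25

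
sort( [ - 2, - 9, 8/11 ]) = [ - 9,-2,  8/11]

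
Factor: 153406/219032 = 367/524  =  2^ ( - 2 ) * 131^(-1) * 367^1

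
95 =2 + 93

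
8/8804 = 2/2201  =  0.00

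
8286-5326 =2960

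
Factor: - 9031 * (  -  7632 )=68924592=2^4*3^2 *11^1*53^1*821^1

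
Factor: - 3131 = - 31^1*101^1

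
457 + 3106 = 3563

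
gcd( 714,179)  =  1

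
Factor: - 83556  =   - 2^2 * 3^2  *11^1*211^1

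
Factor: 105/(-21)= - 5=- 5^1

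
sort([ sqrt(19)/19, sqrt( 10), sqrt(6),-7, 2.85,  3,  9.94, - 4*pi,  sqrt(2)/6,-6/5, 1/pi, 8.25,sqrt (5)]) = [ - 4 * pi, - 7, - 6/5, sqrt(19)/19, sqrt (2)/6, 1/pi, sqrt( 5), sqrt( 6), 2.85, 3, sqrt(10), 8.25, 9.94]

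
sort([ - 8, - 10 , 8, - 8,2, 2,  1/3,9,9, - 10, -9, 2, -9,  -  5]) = [ - 10, -10, - 9,  -  9,- 8,  -  8, - 5, 1/3, 2, 2, 2,8, 9,9] 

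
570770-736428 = - 165658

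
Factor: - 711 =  - 3^2*79^1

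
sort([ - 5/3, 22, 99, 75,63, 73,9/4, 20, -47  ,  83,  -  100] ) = [ - 100, - 47, - 5/3,9/4,20, 22,63, 73,75, 83,  99]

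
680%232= 216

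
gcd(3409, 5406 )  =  1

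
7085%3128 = 829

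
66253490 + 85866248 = 152119738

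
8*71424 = 571392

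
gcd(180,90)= 90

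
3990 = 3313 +677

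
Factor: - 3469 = - 3469^1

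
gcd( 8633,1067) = 97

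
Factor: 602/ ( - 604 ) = -2^(-1)*7^1 * 43^1*151^( - 1 ) = -301/302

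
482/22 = 241/11=21.91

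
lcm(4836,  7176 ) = 222456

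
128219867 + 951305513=1079525380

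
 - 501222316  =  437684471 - 938906787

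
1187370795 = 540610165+646760630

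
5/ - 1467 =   -  1 + 1462/1467 =- 0.00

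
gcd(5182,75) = 1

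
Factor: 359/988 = 2^( - 2 )*13^( - 1)*19^( - 1)*359^1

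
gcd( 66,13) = 1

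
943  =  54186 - 53243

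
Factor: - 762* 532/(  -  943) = 2^3*3^1*7^1*19^1 * 23^( - 1 ) *41^( - 1)*127^1 = 405384/943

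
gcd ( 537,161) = 1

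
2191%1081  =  29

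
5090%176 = 162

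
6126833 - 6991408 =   -  864575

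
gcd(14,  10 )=2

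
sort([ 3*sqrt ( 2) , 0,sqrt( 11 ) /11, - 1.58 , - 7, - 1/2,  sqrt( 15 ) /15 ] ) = [ - 7,-1.58, - 1/2  ,  0 , sqrt( 15 )/15, sqrt( 11 ) /11 , 3 * sqrt(2)]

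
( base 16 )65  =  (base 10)101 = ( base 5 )401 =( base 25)41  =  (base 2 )1100101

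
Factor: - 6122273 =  - 6122273^1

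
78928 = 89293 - 10365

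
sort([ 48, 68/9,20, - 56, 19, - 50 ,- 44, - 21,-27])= [  -  56, -50,  -  44,  -  27, - 21, 68/9, 19, 20,48 ] 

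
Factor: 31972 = 2^2 *7993^1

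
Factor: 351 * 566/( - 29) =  - 198666/29=- 2^1 * 3^3*13^1 * 29^( - 1 ) * 283^1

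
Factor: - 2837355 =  - 3^1*5^1*43^1*53^1*83^1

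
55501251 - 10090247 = 45411004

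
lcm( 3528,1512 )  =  10584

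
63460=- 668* ( - 95) 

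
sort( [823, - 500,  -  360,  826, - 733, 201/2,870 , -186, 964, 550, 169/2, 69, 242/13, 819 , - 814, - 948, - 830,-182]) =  [ - 948, - 830, - 814, - 733,-500, - 360, - 186, - 182, 242/13, 69,  169/2, 201/2,550, 819,823,  826,  870,964 ] 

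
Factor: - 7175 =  - 5^2  *7^1*41^1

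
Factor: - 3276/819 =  - 2^2  =  -4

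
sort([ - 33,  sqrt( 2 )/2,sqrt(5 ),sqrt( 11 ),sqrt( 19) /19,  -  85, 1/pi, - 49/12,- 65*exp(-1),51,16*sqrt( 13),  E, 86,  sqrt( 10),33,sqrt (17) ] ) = [  -  85,-33, - 65 *exp( - 1), - 49/12, sqrt ( 19)/19 , 1/pi,  sqrt( 2) /2 , sqrt ( 5),E,sqrt( 10), sqrt( 11),sqrt( 17), 33,51,16 * sqrt( 13),  86 ]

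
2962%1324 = 314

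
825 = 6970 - 6145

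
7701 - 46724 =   -  39023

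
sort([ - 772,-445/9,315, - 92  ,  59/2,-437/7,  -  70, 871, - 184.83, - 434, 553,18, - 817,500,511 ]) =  [ - 817, - 772, - 434, - 184.83, - 92,-70, - 437/7, - 445/9, 18,  59/2,315, 500, 511, 553,871 ] 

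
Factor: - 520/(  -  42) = 2^2*3^ (  -  1)*5^1*7^( - 1 )*13^1 = 260/21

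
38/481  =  38/481 = 0.08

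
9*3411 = 30699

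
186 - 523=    -337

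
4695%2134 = 427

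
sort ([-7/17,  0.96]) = [ - 7/17,0.96]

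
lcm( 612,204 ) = 612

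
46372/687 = 46372/687 = 67.50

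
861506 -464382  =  397124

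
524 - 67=457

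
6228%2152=1924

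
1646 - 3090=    - 1444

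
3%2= 1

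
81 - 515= - 434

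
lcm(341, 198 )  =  6138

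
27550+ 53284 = 80834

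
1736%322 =126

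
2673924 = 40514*66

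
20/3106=10/1553 = 0.01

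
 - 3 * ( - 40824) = 122472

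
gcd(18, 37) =1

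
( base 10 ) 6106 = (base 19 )GH7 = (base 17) 1423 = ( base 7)23542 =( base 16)17DA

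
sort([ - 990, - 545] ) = [  -  990, - 545] 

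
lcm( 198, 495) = 990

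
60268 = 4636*13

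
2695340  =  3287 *820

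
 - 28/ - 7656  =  7/1914 = 0.00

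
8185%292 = 9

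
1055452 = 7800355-6744903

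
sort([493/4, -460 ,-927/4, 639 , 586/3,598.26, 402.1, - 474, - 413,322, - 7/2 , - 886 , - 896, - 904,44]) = [ - 904,-896,-886, - 474 , - 460, - 413, - 927/4,-7/2 , 44 , 493/4 , 586/3, 322,402.1, 598.26, 639 ]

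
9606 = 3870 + 5736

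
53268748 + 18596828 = 71865576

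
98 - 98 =0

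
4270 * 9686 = 41359220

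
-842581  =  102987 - 945568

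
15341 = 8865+6476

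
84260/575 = 16852/115 = 146.54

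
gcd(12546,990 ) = 18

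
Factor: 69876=2^2*3^3*647^1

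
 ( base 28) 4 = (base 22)4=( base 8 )4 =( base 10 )4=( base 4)10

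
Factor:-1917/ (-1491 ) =9/7 = 3^2*7^( - 1 ) 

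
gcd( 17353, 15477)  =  469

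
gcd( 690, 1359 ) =3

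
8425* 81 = 682425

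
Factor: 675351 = 3^3*25013^1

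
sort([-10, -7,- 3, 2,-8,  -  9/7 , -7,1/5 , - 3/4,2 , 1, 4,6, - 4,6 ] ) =[ - 10,  -  8,-7, - 7, - 4,-3, - 9/7 , - 3/4, 1/5,1, 2 , 2,4,6,6 ]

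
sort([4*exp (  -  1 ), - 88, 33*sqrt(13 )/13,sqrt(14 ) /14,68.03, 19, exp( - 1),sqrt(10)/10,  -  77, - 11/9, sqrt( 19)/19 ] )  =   [  -  88,  -  77, - 11/9, sqrt( 19 ) /19 , sqrt(14) /14,  sqrt(10 ) /10, exp( - 1),4* exp( - 1 ), 33*sqrt( 13 ) /13,  19, 68.03 ]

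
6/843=2/281 = 0.01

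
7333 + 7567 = 14900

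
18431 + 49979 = 68410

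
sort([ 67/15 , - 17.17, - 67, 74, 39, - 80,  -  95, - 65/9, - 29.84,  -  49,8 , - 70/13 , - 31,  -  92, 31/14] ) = [-95,- 92, - 80, - 67 , -49, - 31, - 29.84,-17.17,-65/9, - 70/13, 31/14,67/15, 8, 39, 74 ]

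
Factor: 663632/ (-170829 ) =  - 2^4*3^( - 5 )*59^1= - 944/243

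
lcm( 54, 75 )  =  1350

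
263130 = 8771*30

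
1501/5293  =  19/67=0.28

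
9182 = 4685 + 4497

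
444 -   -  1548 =1992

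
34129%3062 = 447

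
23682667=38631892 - 14949225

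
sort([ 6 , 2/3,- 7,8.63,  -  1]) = [ - 7, - 1 , 2/3,6, 8.63]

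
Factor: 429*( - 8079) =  - 3465891 = - 3^2*11^1 *13^1*2693^1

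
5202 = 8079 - 2877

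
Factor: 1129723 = 7^1 * 199^1*811^1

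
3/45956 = 3/45956 = 0.00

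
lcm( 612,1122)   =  6732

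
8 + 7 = 15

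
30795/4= 7698  +  3/4 = 7698.75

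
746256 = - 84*( - 8884 ) 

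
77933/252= 77933/252 = 309.26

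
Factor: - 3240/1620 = - 2=- 2^1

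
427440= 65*6576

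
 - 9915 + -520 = - 10435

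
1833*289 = 529737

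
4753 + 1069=5822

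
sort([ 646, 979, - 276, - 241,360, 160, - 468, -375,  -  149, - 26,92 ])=[-468, - 375, - 276, - 241, - 149, - 26,92,160,360,646,979 ]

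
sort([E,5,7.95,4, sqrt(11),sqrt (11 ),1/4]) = [1/4, E,sqrt(11),sqrt( 11), 4, 5 , 7.95 ]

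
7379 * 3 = 22137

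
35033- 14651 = 20382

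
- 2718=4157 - 6875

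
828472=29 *28568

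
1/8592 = 1/8592 = 0.00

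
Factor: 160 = 2^5*5^1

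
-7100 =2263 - 9363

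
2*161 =322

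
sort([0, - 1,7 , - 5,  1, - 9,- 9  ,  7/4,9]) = [ - 9, - 9, - 5,  -  1,0,1, 7/4,7, 9]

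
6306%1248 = 66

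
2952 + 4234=7186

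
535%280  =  255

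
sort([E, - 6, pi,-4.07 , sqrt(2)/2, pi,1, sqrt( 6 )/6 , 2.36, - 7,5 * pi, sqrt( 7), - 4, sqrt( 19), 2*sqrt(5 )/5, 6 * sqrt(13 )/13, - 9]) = [ - 9,-7,-6,-4.07,-4 , sqrt(6)/6, sqrt( 2 )/2,2*sqrt(5)/5,1, 6 * sqrt(  13)/13, 2.36, sqrt(7),E, pi,pi,sqrt( 19 ), 5 *pi ] 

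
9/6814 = 9/6814= 0.00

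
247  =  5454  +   - 5207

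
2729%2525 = 204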